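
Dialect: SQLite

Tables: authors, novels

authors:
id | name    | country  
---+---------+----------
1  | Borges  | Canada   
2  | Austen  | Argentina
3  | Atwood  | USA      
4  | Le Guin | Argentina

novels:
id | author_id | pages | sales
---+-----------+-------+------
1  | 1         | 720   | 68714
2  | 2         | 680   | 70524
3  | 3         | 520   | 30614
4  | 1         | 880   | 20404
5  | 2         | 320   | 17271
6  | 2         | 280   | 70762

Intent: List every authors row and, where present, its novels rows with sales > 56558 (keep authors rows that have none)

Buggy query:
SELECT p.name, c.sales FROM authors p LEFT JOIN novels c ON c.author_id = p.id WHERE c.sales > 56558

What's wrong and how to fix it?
Bug: A WHERE condition on the right-hand table after LEFT JOIN drops unmatched parents

Fix: Move the right-table condition into the ON clause so unmatched parents are kept

Corrected query:
SELECT p.name, c.sales FROM authors p LEFT JOIN novels c ON c.author_id = p.id AND c.sales > 56558

Result:
name    | sales
--------+------
Borges  | 68714
Austen  | 70524
Austen  | 70762
Atwood  | NULL 
Le Guin | NULL 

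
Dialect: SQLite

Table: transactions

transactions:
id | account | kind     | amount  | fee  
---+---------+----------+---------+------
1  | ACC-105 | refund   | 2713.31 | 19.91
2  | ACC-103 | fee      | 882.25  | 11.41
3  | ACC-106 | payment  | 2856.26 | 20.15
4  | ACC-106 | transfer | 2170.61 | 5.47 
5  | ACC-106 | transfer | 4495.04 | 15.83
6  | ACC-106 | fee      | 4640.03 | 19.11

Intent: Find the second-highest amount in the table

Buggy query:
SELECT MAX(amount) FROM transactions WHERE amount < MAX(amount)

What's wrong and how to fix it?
Bug: MAX(amount) on the right of the comparison is an aggregate-in-WHERE error

Fix: Compute the overall MAX in a subquery, then take MAX of rows below it

Corrected query:
SELECT MAX(amount) FROM transactions WHERE amount < (SELECT MAX(amount) FROM transactions)

Result:
MAX(amount)
-----------
4495.04    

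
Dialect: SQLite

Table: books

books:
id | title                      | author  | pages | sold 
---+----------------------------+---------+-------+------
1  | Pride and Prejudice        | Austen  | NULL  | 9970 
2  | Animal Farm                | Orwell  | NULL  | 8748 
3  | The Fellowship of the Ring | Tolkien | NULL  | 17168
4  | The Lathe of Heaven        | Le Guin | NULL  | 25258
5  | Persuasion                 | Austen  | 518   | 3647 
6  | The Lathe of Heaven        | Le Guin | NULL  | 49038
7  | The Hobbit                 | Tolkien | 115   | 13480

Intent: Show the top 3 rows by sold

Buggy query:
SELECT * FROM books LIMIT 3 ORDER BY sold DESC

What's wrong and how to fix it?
Bug: ORDER BY cannot follow LIMIT; LIMIT is the final clause

Fix: Sort with ORDER BY, then apply LIMIT

Corrected query:
SELECT * FROM books ORDER BY sold DESC LIMIT 3

Result:
id | title                      | author  | pages | sold 
---+----------------------------+---------+-------+------
6  | The Lathe of Heaven        | Le Guin | NULL  | 49038
4  | The Lathe of Heaven        | Le Guin | NULL  | 25258
3  | The Fellowship of the Ring | Tolkien | NULL  | 17168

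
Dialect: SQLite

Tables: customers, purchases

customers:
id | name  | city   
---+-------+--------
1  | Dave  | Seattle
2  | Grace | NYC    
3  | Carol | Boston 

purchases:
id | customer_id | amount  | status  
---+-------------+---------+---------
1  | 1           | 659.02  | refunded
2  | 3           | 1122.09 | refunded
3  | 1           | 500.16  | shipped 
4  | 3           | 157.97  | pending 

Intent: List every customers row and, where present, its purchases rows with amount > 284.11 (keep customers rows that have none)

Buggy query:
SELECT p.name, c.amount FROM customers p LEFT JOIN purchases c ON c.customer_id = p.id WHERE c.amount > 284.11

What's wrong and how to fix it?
Bug: Filtering c.amount in WHERE discards the NULL rows produced by LEFT JOIN, turning it into an inner join

Fix: Put 'c.amount > 284.11' in the JOIN's ON clause instead of WHERE

Corrected query:
SELECT p.name, c.amount FROM customers p LEFT JOIN purchases c ON c.customer_id = p.id AND c.amount > 284.11

Result:
name  | amount 
------+--------
Dave  | 500.16 
Dave  | 659.02 
Grace | NULL   
Carol | 1122.09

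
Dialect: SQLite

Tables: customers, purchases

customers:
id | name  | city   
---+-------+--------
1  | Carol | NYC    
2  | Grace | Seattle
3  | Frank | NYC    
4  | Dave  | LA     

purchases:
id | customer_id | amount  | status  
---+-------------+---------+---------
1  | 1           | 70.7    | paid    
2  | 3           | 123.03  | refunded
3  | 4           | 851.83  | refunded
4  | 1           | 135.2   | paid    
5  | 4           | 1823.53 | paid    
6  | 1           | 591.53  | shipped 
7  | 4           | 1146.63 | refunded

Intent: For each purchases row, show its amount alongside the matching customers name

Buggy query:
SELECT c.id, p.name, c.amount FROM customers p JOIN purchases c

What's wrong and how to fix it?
Bug: JOIN with no ON clause produces a cartesian product; every purchases row pairs with every customers row

Fix: Add ON c.customer_id = p.id to the JOIN

Corrected query:
SELECT c.id, p.name, c.amount FROM customers p JOIN purchases c ON c.customer_id = p.id

Result:
id | name  | amount 
---+-------+--------
1  | Carol | 70.7   
2  | Frank | 123.03 
3  | Dave  | 851.83 
4  | Carol | 135.2  
5  | Dave  | 1823.53
6  | Carol | 591.53 
7  | Dave  | 1146.63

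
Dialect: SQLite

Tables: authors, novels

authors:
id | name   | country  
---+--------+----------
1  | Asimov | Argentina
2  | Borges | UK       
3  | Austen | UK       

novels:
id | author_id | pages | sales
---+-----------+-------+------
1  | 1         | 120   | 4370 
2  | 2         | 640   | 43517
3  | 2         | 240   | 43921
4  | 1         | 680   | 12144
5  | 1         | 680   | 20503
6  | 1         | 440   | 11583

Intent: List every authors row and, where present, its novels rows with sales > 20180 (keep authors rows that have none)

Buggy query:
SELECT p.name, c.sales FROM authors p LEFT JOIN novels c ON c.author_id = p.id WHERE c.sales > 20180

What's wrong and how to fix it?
Bug: Filtering c.sales in WHERE discards the NULL rows produced by LEFT JOIN, turning it into an inner join

Fix: Move the right-table condition into the ON clause so unmatched parents are kept

Corrected query:
SELECT p.name, c.sales FROM authors p LEFT JOIN novels c ON c.author_id = p.id AND c.sales > 20180

Result:
name   | sales
-------+------
Asimov | 20503
Borges | 43517
Borges | 43921
Austen | NULL 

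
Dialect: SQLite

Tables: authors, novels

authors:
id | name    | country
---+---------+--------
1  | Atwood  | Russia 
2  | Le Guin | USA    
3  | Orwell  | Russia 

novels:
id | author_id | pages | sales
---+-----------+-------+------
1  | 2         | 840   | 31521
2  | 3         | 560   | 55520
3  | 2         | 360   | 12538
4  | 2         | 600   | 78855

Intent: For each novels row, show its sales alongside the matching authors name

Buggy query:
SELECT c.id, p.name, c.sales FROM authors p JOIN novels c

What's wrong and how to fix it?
Bug: Missing join condition: each novels row is matched to all authors rows instead of just its own

Fix: Add ON c.author_id = p.id to the JOIN

Corrected query:
SELECT c.id, p.name, c.sales FROM authors p JOIN novels c ON c.author_id = p.id

Result:
id | name    | sales
---+---------+------
1  | Le Guin | 31521
2  | Orwell  | 55520
3  | Le Guin | 12538
4  | Le Guin | 78855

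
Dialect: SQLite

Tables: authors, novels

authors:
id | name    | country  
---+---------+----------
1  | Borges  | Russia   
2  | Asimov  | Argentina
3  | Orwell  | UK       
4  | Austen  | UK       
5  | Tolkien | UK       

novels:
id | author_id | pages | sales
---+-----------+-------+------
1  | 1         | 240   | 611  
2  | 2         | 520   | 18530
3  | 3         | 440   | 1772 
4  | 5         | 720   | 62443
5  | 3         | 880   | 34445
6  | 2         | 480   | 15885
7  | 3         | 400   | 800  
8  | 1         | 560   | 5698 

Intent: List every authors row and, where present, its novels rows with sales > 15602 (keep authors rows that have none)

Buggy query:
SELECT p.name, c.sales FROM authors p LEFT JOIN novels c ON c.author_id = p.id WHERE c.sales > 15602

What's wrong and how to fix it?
Bug: Filtering c.sales in WHERE discards the NULL rows produced by LEFT JOIN, turning it into an inner join

Fix: Move the right-table condition into the ON clause so unmatched parents are kept

Corrected query:
SELECT p.name, c.sales FROM authors p LEFT JOIN novels c ON c.author_id = p.id AND c.sales > 15602

Result:
name    | sales
--------+------
Borges  | NULL 
Asimov  | 15885
Asimov  | 18530
Orwell  | 34445
Austen  | NULL 
Tolkien | 62443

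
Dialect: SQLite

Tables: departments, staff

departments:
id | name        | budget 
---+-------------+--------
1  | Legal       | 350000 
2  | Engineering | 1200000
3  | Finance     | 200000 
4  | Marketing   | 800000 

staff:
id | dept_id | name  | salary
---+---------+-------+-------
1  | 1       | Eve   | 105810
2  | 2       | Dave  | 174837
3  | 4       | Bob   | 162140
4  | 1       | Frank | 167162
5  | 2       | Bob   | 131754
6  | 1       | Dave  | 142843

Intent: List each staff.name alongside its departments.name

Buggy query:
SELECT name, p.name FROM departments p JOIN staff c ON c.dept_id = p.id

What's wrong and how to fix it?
Bug: Both tables have a 'name' column; the unqualified reference is ambiguous

Fix: Qualify the column with its table alias (c.name)

Corrected query:
SELECT c.name, p.name FROM departments p JOIN staff c ON c.dept_id = p.id

Result:
name  | name       
------+------------
Eve   | Legal      
Dave  | Engineering
Bob   | Marketing  
Frank | Legal      
Bob   | Engineering
Dave  | Legal      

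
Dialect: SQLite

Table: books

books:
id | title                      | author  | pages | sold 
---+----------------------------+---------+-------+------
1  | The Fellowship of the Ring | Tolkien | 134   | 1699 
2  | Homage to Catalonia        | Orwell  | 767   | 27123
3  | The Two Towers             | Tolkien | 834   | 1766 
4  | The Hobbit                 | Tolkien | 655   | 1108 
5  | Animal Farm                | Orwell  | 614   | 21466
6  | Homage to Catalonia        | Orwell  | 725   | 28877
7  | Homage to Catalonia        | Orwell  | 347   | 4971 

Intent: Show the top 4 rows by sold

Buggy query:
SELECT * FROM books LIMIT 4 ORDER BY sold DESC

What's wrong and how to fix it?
Bug: LIMIT must come after ORDER BY

Fix: Sort with ORDER BY, then apply LIMIT

Corrected query:
SELECT * FROM books ORDER BY sold DESC LIMIT 4

Result:
id | title               | author | pages | sold 
---+---------------------+--------+-------+------
6  | Homage to Catalonia | Orwell | 725   | 28877
2  | Homage to Catalonia | Orwell | 767   | 27123
5  | Animal Farm         | Orwell | 614   | 21466
7  | Homage to Catalonia | Orwell | 347   | 4971 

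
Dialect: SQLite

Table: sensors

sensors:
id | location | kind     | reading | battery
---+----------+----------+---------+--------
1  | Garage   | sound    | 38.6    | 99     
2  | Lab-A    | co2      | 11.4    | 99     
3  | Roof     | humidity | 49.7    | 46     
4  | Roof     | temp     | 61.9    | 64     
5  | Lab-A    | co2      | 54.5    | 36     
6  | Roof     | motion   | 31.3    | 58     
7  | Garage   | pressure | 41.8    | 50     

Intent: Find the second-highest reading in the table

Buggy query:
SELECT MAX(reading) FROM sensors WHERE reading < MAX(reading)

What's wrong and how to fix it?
Bug: The inner MAX is an aggregate inside WHERE, which is not allowed

Fix: Put the inner MAX in a scalar subquery

Corrected query:
SELECT MAX(reading) FROM sensors WHERE reading < (SELECT MAX(reading) FROM sensors)

Result:
MAX(reading)
------------
54.5        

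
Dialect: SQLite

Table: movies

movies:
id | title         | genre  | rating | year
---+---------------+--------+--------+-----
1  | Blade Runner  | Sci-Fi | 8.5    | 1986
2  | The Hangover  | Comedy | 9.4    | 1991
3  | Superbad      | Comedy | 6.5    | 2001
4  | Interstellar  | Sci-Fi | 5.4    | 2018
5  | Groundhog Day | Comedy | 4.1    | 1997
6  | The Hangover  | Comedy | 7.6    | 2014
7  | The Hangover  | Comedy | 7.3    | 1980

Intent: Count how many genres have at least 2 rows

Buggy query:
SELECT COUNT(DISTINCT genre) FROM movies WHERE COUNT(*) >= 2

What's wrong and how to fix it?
Bug: COUNT(*) cannot appear in WHERE; the per-group count doesn't exist yet

Fix: Use a subquery that GROUPs and filters with HAVING, then count its rows

Corrected query:
SELECT COUNT(*) FROM (SELECT genre FROM movies GROUP BY genre HAVING COUNT(*) >= 2)

Result:
COUNT(*)
--------
2       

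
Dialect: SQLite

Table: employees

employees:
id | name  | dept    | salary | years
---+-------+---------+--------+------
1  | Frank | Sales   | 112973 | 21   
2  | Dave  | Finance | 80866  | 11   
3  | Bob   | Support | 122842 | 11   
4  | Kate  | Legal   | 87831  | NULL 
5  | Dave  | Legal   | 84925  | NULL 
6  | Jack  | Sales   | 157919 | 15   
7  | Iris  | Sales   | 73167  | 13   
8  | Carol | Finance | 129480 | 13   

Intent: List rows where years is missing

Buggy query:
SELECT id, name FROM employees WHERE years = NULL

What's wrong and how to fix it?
Bug: '= NULL' is always unknown in SQL three-valued logic, so no rows match

Fix: Replace '= NULL' with 'IS NULL'

Corrected query:
SELECT id, name FROM employees WHERE years IS NULL

Result:
id | name
---+-----
4  | Kate
5  | Dave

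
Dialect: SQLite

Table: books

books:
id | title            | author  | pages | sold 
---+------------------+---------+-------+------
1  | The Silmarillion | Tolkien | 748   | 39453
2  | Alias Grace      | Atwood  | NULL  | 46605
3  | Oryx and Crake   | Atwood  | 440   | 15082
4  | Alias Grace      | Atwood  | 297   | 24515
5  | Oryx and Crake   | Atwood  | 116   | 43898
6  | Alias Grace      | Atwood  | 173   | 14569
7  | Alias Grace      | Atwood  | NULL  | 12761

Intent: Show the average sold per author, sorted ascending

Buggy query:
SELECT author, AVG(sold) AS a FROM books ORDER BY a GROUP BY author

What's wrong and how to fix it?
Bug: ORDER BY appears before GROUP BY; SQL clause order requires GROUP BY first

Fix: Move ORDER BY to the end, after GROUP BY

Corrected query:
SELECT author, AVG(sold) AS a FROM books GROUP BY author ORDER BY a

Result:
author  | a           
--------+-------------
Atwood  | 26238.333333
Tolkien | 39453       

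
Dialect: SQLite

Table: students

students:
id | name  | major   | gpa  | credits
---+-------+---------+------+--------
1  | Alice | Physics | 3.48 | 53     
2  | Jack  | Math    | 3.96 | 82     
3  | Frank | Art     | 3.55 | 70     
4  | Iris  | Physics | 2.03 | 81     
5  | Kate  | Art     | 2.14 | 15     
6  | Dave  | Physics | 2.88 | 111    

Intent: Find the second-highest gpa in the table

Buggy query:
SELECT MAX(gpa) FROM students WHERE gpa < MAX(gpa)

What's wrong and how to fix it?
Bug: MAX(gpa) on the right of the comparison is an aggregate-in-WHERE error

Fix: Put the inner MAX in a scalar subquery

Corrected query:
SELECT MAX(gpa) FROM students WHERE gpa < (SELECT MAX(gpa) FROM students)

Result:
MAX(gpa)
--------
3.55    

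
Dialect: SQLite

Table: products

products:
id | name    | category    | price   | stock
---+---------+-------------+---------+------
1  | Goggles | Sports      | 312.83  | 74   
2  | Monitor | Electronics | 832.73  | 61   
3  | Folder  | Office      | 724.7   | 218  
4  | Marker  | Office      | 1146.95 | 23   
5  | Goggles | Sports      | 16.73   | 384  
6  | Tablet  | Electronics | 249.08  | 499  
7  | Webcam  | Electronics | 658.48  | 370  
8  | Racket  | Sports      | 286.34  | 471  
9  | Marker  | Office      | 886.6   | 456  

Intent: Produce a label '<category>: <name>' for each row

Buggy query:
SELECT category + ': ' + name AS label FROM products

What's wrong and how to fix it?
Bug: '+' is numeric addition; on text columns SQLite converts them to 0 instead of concatenating

Fix: Replace + with || to concatenate text

Corrected query:
SELECT category || ': ' || name AS label FROM products

Result:
label               
--------------------
Sports: Goggles     
Electronics: Monitor
Office: Folder      
Office: Marker      
Sports: Goggles     
Electronics: Tablet 
Electronics: Webcam 
Sports: Racket      
Office: Marker      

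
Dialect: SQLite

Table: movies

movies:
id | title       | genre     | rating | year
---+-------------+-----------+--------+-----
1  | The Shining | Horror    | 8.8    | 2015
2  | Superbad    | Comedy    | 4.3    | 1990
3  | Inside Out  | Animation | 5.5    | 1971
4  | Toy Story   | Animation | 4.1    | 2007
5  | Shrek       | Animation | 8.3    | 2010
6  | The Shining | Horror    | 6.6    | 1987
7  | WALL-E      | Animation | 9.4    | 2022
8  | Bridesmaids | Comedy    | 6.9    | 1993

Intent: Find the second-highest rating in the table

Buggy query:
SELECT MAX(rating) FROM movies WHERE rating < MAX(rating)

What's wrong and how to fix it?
Bug: MAX(rating) on the right of the comparison is an aggregate-in-WHERE error

Fix: Compute the overall MAX in a subquery, then take MAX of rows below it

Corrected query:
SELECT MAX(rating) FROM movies WHERE rating < (SELECT MAX(rating) FROM movies)

Result:
MAX(rating)
-----------
8.8        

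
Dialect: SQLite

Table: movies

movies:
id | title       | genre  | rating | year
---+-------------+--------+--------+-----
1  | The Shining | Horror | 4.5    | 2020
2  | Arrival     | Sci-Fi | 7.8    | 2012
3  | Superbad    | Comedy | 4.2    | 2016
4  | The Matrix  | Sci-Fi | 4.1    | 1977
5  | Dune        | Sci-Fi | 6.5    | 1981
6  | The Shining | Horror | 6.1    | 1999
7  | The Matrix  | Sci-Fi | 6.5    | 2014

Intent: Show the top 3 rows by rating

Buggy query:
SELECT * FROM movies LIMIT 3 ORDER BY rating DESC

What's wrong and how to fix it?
Bug: ORDER BY cannot follow LIMIT; LIMIT is the final clause

Fix: Sort with ORDER BY, then apply LIMIT

Corrected query:
SELECT * FROM movies ORDER BY rating DESC LIMIT 3

Result:
id | title      | genre  | rating | year
---+------------+--------+--------+-----
2  | Arrival    | Sci-Fi | 7.8    | 2012
5  | Dune       | Sci-Fi | 6.5    | 1981
7  | The Matrix | Sci-Fi | 6.5    | 2014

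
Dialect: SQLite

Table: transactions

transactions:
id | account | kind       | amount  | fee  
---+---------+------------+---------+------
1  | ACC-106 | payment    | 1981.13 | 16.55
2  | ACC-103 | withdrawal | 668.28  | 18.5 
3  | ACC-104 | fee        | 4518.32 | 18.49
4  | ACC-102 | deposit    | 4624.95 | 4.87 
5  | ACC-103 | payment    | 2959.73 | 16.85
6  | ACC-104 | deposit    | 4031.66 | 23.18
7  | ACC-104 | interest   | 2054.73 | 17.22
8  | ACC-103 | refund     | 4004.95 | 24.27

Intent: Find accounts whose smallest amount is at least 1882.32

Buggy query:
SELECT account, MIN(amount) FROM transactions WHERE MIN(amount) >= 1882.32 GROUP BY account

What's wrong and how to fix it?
Bug: Aggregates like MIN are computed per group after WHERE runs

Fix: Replace WHERE with HAVING after the GROUP BY

Corrected query:
SELECT account, MIN(amount) FROM transactions GROUP BY account HAVING MIN(amount) >= 1882.32

Result:
account | MIN(amount)
--------+------------
ACC-102 | 4624.95    
ACC-104 | 2054.73    
ACC-106 | 1981.13    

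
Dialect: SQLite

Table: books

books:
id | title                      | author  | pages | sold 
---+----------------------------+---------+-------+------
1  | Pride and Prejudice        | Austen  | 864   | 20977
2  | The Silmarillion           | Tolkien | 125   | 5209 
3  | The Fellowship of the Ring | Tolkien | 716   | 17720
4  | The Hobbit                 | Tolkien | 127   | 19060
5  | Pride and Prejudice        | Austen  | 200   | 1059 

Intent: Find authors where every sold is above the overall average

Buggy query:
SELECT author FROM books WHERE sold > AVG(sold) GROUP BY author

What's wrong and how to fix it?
Bug: AVG() is an aggregate; it can't sit directly in WHERE

Fix: Use a subquery for AVG and a HAVING MIN(...) filter so the condition holds for every row in the group

Corrected query:
SELECT author FROM books GROUP BY author HAVING MIN(sold) > (SELECT AVG(sold) FROM books)

Result:
(no rows)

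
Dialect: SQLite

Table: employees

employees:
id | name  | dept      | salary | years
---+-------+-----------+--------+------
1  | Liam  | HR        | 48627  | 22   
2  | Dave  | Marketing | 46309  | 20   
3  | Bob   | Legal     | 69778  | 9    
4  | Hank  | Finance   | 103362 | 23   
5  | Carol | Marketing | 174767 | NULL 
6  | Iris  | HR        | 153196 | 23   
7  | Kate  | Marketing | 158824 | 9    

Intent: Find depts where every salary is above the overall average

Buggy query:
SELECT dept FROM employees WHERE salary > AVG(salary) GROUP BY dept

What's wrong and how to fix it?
Bug: WHERE evaluates per row before aggregation, so AVG() is unavailable

Fix: Compute the overall average in a scalar subquery and compare each group's MIN against it in HAVING

Corrected query:
SELECT dept FROM employees GROUP BY dept HAVING MIN(salary) > (SELECT AVG(salary) FROM employees)

Result:
(no rows)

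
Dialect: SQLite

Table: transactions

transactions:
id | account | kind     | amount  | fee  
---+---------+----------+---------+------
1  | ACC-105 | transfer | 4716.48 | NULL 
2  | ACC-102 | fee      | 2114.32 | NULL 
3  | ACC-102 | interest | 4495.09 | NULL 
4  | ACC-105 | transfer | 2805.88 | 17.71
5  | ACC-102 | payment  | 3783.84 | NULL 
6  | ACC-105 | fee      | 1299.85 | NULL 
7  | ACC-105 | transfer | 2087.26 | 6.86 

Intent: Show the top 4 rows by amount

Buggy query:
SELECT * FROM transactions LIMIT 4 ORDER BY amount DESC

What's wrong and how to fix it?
Bug: LIMIT must come after ORDER BY

Fix: Swap the clauses: ORDER BY first, then LIMIT

Corrected query:
SELECT * FROM transactions ORDER BY amount DESC LIMIT 4

Result:
id | account | kind     | amount  | fee  
---+---------+----------+---------+------
1  | ACC-105 | transfer | 4716.48 | NULL 
3  | ACC-102 | interest | 4495.09 | NULL 
5  | ACC-102 | payment  | 3783.84 | NULL 
4  | ACC-105 | transfer | 2805.88 | 17.71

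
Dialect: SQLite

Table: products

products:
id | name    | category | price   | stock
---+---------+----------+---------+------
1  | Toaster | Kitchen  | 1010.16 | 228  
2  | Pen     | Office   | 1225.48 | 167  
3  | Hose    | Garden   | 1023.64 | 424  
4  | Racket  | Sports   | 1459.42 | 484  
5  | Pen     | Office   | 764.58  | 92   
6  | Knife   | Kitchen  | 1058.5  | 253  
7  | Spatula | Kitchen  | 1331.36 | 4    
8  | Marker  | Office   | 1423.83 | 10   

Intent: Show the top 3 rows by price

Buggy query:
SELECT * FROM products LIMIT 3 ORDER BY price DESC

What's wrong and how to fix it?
Bug: LIMIT must come after ORDER BY

Fix: Swap the clauses: ORDER BY first, then LIMIT

Corrected query:
SELECT * FROM products ORDER BY price DESC LIMIT 3

Result:
id | name    | category | price   | stock
---+---------+----------+---------+------
4  | Racket  | Sports   | 1459.42 | 484  
8  | Marker  | Office   | 1423.83 | 10   
7  | Spatula | Kitchen  | 1331.36 | 4    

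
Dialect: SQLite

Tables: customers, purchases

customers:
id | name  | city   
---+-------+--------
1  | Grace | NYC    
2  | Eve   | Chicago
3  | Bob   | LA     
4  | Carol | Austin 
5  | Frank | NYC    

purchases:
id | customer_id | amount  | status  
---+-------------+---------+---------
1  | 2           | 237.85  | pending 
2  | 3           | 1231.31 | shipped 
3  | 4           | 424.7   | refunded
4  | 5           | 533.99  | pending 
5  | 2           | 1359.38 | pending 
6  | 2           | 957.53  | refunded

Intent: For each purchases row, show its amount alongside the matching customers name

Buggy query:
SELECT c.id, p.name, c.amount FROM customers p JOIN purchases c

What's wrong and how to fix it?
Bug: Missing join condition: each purchases row is matched to all customers rows instead of just its own

Fix: Specify the join condition linking the foreign key to the parent id

Corrected query:
SELECT c.id, p.name, c.amount FROM customers p JOIN purchases c ON c.customer_id = p.id

Result:
id | name  | amount 
---+-------+--------
1  | Eve   | 237.85 
2  | Bob   | 1231.31
3  | Carol | 424.7  
4  | Frank | 533.99 
5  | Eve   | 1359.38
6  | Eve   | 957.53 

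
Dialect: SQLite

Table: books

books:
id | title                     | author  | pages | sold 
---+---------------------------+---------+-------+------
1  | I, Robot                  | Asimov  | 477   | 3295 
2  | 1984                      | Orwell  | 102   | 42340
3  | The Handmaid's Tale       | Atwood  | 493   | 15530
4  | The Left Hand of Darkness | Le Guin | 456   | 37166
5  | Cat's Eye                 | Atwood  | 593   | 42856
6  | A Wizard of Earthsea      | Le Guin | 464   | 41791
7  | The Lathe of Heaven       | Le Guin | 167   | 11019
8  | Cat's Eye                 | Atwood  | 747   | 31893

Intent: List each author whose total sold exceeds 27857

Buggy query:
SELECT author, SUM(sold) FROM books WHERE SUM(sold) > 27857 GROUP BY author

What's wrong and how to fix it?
Bug: SUM(sold) is an aggregate, but WHERE filters rows before aggregation

Fix: Use HAVING (which filters groups after aggregation) instead of WHERE

Corrected query:
SELECT author, SUM(sold) FROM books GROUP BY author HAVING SUM(sold) > 27857

Result:
author  | SUM(sold)
--------+----------
Atwood  | 90279    
Le Guin | 89976    
Orwell  | 42340    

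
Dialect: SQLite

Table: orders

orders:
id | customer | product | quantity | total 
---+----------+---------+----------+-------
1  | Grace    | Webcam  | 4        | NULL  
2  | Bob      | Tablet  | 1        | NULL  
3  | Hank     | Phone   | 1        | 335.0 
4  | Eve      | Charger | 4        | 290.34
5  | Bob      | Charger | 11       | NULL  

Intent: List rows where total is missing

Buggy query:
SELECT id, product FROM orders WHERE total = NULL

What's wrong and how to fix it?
Bug: '= NULL' is always unknown in SQL three-valued logic, so no rows match

Fix: Replace '= NULL' with 'IS NULL'

Corrected query:
SELECT id, product FROM orders WHERE total IS NULL

Result:
id | product
---+--------
1  | Webcam 
2  | Tablet 
5  | Charger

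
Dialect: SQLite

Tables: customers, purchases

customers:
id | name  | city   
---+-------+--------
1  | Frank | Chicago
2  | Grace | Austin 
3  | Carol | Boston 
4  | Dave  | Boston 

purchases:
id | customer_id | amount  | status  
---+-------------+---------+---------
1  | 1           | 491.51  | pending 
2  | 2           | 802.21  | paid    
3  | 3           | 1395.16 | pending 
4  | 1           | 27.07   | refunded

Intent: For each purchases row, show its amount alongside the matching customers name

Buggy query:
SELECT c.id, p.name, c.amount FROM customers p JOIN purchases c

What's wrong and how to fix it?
Bug: Missing join condition: each purchases row is matched to all customers rows instead of just its own

Fix: Specify the join condition linking the foreign key to the parent id

Corrected query:
SELECT c.id, p.name, c.amount FROM customers p JOIN purchases c ON c.customer_id = p.id

Result:
id | name  | amount 
---+-------+--------
1  | Frank | 491.51 
2  | Grace | 802.21 
3  | Carol | 1395.16
4  | Frank | 27.07  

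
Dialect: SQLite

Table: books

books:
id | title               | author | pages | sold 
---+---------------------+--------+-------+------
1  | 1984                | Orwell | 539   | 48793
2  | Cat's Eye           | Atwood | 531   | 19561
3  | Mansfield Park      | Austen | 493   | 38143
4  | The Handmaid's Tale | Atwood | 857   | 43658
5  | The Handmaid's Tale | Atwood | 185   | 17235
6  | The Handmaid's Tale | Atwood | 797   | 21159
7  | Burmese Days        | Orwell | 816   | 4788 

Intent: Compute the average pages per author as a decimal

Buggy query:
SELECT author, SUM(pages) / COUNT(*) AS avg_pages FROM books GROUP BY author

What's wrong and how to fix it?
Bug: Both operands are integers, so '/' performs integer division and truncates

Fix: Multiply by 1.0 (or CAST to REAL) to force floating-point division

Corrected query:
SELECT author, SUM(pages) * 1.0 / COUNT(*) AS avg_pages FROM books GROUP BY author

Result:
author | avg_pages
-------+----------
Atwood | 592.5    
Austen | 493      
Orwell | 677.5    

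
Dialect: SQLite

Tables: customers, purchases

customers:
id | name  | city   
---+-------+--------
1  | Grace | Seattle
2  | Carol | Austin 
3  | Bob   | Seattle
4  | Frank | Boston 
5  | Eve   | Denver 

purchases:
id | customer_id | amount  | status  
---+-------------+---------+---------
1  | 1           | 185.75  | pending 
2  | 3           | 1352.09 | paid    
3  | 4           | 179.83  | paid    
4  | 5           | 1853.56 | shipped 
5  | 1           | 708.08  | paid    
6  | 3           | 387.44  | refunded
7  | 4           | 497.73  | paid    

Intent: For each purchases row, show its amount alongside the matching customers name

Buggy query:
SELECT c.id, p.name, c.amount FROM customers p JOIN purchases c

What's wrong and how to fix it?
Bug: Missing join condition: each purchases row is matched to all customers rows instead of just its own

Fix: Add ON c.customer_id = p.id to the JOIN

Corrected query:
SELECT c.id, p.name, c.amount FROM customers p JOIN purchases c ON c.customer_id = p.id

Result:
id | name  | amount 
---+-------+--------
1  | Grace | 185.75 
2  | Bob   | 1352.09
3  | Frank | 179.83 
4  | Eve   | 1853.56
5  | Grace | 708.08 
6  | Bob   | 387.44 
7  | Frank | 497.73 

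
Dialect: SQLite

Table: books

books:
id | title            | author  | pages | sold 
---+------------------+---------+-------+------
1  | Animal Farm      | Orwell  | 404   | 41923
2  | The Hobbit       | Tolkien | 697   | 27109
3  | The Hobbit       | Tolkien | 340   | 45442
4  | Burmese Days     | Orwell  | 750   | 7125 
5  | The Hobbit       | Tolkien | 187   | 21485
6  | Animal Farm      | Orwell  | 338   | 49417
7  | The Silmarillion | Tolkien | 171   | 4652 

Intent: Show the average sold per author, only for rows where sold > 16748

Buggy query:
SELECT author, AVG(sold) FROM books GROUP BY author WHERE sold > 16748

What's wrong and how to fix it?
Bug: WHERE cannot follow GROUP BY

Fix: Place WHERE between FROM and GROUP BY

Corrected query:
SELECT author, AVG(sold) FROM books WHERE sold > 16748 GROUP BY author

Result:
author  | AVG(sold)   
--------+-------------
Orwell  | 45670       
Tolkien | 31345.333333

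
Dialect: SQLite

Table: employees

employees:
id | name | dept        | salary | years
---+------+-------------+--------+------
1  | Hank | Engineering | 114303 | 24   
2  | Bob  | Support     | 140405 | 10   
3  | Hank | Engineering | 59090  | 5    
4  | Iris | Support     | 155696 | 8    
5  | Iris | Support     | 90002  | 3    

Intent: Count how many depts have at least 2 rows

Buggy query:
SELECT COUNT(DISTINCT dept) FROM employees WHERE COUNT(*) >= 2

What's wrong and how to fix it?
Bug: WHERE filters individual rows, not groups, so a group-level COUNT is invalid there

Fix: Use a subquery that GROUPs and filters with HAVING, then count its rows

Corrected query:
SELECT COUNT(*) FROM (SELECT dept FROM employees GROUP BY dept HAVING COUNT(*) >= 2)

Result:
COUNT(*)
--------
2       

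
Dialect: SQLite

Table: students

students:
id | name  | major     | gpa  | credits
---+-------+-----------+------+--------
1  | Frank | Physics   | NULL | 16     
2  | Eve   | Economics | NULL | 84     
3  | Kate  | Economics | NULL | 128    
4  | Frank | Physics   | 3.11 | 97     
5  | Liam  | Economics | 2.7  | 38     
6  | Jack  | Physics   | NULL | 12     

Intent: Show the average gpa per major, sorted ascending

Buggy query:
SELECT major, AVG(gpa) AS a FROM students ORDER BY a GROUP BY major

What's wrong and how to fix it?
Bug: ORDER BY appears before GROUP BY; SQL clause order requires GROUP BY first

Fix: Move ORDER BY to the end, after GROUP BY

Corrected query:
SELECT major, AVG(gpa) AS a FROM students GROUP BY major ORDER BY a

Result:
major     | a   
----------+-----
Economics | 2.7 
Physics   | 3.11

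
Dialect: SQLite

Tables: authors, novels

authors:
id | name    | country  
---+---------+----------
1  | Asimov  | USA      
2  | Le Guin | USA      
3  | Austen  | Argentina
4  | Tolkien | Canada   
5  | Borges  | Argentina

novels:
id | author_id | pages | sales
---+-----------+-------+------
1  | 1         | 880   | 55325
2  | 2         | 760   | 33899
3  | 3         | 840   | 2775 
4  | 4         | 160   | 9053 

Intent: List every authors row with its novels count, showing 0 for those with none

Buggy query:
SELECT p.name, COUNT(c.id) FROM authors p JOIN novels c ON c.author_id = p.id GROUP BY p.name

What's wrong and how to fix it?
Bug: An inner join excludes parents with zero children

Fix: Use LEFT JOIN so parents without children still appear (COUNT(c.id) gives 0)

Corrected query:
SELECT p.name, COUNT(c.id) FROM authors p LEFT JOIN novels c ON c.author_id = p.id GROUP BY p.name

Result:
name    | COUNT(c.id)
--------+------------
Asimov  | 1          
Austen  | 1          
Borges  | 0          
Le Guin | 1          
Tolkien | 1          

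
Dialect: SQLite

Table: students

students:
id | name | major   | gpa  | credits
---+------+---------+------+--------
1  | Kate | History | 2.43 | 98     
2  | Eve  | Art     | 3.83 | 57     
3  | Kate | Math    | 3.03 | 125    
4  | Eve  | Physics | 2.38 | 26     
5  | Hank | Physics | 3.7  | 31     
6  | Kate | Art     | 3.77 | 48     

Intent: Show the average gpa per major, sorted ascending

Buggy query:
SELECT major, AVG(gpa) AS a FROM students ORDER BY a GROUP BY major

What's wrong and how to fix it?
Bug: ORDER BY appears before GROUP BY; SQL clause order requires GROUP BY first

Fix: Reorder: SELECT … FROM … GROUP BY … ORDER BY …

Corrected query:
SELECT major, AVG(gpa) AS a FROM students GROUP BY major ORDER BY a

Result:
major   | a   
--------+-----
History | 2.43
Math    | 3.03
Physics | 3.04
Art     | 3.8 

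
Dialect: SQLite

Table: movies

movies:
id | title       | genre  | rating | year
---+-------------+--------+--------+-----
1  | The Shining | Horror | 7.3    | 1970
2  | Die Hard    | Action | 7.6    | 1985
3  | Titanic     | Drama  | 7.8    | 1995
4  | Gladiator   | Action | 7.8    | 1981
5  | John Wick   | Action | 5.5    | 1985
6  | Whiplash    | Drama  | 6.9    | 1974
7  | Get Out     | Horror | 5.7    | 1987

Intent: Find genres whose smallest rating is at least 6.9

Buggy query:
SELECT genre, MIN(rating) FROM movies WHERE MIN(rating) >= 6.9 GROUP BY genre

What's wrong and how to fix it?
Bug: Aggregates like MIN are computed per group after WHERE runs

Fix: Replace WHERE with HAVING after the GROUP BY

Corrected query:
SELECT genre, MIN(rating) FROM movies GROUP BY genre HAVING MIN(rating) >= 6.9

Result:
genre | MIN(rating)
------+------------
Drama | 6.9        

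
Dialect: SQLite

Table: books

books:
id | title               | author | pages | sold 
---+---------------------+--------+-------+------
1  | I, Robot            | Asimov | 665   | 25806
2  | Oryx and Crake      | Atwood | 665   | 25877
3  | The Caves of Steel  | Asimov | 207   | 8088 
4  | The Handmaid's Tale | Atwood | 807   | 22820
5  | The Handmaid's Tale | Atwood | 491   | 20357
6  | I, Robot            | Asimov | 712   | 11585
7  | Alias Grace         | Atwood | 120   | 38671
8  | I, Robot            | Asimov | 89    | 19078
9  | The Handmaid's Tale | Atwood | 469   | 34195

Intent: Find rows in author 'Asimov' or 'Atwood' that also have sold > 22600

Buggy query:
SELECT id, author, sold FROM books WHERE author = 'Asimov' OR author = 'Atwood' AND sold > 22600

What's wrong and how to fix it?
Bug: Without parentheses, AND is evaluated before OR, so the sold filter only applies to the 'Atwood' branch

Fix: Group the OR with parentheses (or use IN), then AND the threshold

Corrected query:
SELECT id, author, sold FROM books WHERE (author = 'Asimov' OR author = 'Atwood') AND sold > 22600

Result:
id | author | sold 
---+--------+------
1  | Asimov | 25806
2  | Atwood | 25877
4  | Atwood | 22820
7  | Atwood | 38671
9  | Atwood | 34195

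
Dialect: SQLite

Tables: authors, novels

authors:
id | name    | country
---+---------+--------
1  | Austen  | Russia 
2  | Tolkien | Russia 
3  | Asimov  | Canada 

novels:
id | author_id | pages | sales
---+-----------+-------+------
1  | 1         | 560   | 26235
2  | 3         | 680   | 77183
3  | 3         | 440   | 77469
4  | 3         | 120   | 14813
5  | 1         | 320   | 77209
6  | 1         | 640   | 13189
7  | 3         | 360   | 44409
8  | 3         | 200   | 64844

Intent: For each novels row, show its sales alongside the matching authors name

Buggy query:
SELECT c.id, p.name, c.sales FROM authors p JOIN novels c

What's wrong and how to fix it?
Bug: Missing join condition: each novels row is matched to all authors rows instead of just its own

Fix: Specify the join condition linking the foreign key to the parent id

Corrected query:
SELECT c.id, p.name, c.sales FROM authors p JOIN novels c ON c.author_id = p.id

Result:
id | name   | sales
---+--------+------
1  | Austen | 26235
2  | Asimov | 77183
3  | Asimov | 77469
4  | Asimov | 14813
5  | Austen | 77209
6  | Austen | 13189
7  | Asimov | 44409
8  | Asimov | 64844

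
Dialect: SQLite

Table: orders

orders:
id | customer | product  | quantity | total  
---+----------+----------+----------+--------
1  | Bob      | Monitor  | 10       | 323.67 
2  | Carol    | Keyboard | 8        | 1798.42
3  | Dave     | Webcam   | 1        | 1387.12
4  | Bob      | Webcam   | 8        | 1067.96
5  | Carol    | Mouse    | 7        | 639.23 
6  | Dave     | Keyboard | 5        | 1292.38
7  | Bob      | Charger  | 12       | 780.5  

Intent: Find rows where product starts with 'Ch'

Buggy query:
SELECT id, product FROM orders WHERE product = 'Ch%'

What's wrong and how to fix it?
Bug: Wildcards only work with LIKE; '=' treats '%' as a literal character

Fix: Use LIKE for wildcard pattern matching

Corrected query:
SELECT id, product FROM orders WHERE product LIKE 'Ch%'

Result:
id | product
---+--------
7  | Charger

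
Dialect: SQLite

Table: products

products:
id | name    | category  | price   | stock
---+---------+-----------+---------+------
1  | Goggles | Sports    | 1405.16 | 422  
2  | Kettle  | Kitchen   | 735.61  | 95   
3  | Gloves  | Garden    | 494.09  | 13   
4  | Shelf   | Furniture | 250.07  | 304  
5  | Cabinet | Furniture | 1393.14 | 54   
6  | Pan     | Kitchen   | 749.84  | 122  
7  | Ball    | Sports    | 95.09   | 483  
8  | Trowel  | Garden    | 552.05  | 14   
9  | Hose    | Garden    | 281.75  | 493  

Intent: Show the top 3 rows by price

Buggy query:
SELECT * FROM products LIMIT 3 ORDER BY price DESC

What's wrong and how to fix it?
Bug: LIMIT must come after ORDER BY

Fix: Swap the clauses: ORDER BY first, then LIMIT

Corrected query:
SELECT * FROM products ORDER BY price DESC LIMIT 3

Result:
id | name    | category  | price   | stock
---+---------+-----------+---------+------
1  | Goggles | Sports    | 1405.16 | 422  
5  | Cabinet | Furniture | 1393.14 | 54   
6  | Pan     | Kitchen   | 749.84  | 122  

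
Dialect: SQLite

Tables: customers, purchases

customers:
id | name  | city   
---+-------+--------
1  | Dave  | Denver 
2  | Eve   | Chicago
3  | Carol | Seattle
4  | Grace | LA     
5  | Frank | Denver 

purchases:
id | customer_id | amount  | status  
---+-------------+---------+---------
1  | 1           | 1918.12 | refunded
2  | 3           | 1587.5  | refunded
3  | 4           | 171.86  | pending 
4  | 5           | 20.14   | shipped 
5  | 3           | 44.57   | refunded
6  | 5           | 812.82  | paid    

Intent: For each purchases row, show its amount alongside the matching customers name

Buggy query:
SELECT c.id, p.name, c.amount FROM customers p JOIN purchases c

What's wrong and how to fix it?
Bug: Missing join condition: each purchases row is matched to all customers rows instead of just its own

Fix: Specify the join condition linking the foreign key to the parent id

Corrected query:
SELECT c.id, p.name, c.amount FROM customers p JOIN purchases c ON c.customer_id = p.id

Result:
id | name  | amount 
---+-------+--------
1  | Dave  | 1918.12
2  | Carol | 1587.5 
3  | Grace | 171.86 
4  | Frank | 20.14  
5  | Carol | 44.57  
6  | Frank | 812.82 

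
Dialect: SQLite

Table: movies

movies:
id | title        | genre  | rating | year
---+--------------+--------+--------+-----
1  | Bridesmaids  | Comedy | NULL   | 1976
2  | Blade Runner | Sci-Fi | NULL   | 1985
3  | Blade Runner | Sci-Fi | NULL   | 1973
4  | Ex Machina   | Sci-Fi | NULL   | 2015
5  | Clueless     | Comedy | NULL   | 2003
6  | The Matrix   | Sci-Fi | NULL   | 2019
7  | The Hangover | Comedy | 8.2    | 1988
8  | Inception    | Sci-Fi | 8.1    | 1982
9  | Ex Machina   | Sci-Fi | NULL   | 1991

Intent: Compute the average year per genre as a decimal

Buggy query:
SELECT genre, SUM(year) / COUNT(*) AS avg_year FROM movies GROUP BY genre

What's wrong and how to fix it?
Bug: Both operands are integers, so '/' performs integer division and truncates

Fix: Multiply by 1.0 (or CAST to REAL) to force floating-point division

Corrected query:
SELECT genre, SUM(year) * 1.0 / COUNT(*) AS avg_year FROM movies GROUP BY genre

Result:
genre  | avg_year   
-------+------------
Comedy | 1989       
Sci-Fi | 1994.166667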